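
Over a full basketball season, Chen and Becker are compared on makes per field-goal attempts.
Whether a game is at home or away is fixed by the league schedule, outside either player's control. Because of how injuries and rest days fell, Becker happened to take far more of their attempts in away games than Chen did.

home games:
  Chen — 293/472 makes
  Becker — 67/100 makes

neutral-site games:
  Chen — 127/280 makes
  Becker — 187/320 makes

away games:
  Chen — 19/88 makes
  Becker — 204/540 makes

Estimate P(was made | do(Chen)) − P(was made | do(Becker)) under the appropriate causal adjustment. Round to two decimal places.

The imbalance in game venue arose from how field-goal attempts were allocated, not from anything the player did; and game venue independently affects the outcome. The pooled gap is confounded — condition on game venue.
Adjusting over the population distribution of game venue: 0.318·(0.621−0.670) + 0.333·(0.454−0.584) + 0.349·(0.216−0.378) = -0.116.

-0.12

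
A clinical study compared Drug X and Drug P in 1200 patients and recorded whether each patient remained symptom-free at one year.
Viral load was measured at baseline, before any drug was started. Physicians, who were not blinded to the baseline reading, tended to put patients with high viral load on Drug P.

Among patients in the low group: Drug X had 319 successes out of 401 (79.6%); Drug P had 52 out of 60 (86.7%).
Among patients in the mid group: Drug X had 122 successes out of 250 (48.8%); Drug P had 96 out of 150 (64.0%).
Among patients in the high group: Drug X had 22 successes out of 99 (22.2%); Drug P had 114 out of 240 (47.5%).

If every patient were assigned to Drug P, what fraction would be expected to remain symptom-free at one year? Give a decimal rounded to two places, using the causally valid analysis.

0.68

The stratified and pooled comparisons disagree (Drug P wins within each viral load; Drug X wins overall), so the answer turns on the causal role of viral load.
Here viral load is a common cause — it drives both which drug a case falls under and the outcome. The crude comparison mixes populations; the stratum-specific rates are the causally relevant ones.
Standardising Drug P to the population viral load mix: 0.384·52/60 + 0.333·96/150 + 0.282·114/240 = 0.680.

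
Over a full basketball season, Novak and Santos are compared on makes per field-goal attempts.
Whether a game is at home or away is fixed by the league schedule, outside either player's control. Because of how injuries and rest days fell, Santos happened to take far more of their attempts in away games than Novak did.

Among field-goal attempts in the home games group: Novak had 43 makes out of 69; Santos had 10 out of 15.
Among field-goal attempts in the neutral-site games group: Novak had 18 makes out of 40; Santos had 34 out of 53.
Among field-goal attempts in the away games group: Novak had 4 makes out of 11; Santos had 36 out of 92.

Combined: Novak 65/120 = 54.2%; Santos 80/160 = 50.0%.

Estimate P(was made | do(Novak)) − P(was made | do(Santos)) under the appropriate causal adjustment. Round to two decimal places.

-0.09

The imbalance in game venue arose from how field-goal attempts were allocated, not from anything the player did; and game venue independently affects the outcome. The pooled gap is confounded — condition on game venue.
Adjusting over the population distribution of game venue: 0.300·(0.623−0.667) + 0.332·(0.450−0.642) + 0.368·(0.364−0.391) = -0.087.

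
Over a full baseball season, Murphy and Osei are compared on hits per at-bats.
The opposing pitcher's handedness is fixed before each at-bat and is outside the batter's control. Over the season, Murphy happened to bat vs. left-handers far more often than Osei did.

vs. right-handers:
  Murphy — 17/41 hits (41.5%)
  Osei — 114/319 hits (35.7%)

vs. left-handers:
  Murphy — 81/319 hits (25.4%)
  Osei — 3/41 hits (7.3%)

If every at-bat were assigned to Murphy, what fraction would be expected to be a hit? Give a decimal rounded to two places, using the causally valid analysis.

Nothing the player does changes pitcher handedness; the imbalance is an allocation artefact. With pitcher handedness also predicting the outcome, the pooled figure is confounded, and the within-stratum comparison is the causal one.
Standardising Murphy to the population pitcher handedness mix: 0.500·17/41 + 0.500·81/319 = 0.334.

0.33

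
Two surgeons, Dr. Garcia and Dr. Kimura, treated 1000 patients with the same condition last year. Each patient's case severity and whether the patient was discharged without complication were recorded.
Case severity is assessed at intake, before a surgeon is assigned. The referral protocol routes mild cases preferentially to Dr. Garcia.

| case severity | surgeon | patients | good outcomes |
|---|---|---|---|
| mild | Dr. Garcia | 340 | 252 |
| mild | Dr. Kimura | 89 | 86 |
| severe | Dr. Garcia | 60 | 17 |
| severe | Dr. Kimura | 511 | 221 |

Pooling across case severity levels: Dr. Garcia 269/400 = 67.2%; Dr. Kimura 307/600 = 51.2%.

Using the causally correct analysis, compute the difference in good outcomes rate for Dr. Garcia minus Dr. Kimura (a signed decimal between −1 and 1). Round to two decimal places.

-0.18

Nothing the surgeon does changes case severity; the imbalance is an allocation artefact. With case severity also predicting the outcome, the pooled figure is confounded, and the within-stratum comparison is the causal one.
Adjusting over the population distribution of case severity: 0.429·(0.741−0.966) + 0.571·(0.283−0.432) = -0.182.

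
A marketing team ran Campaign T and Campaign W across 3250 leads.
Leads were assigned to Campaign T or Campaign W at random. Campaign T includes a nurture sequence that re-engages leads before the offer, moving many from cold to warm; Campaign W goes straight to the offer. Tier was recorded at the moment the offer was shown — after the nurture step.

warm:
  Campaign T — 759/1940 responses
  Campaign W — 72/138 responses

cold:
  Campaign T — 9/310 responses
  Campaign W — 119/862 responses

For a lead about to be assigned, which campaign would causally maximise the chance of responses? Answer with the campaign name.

Campaign T

Engagement tier is recorded after the campaign and is itself shifted by it — it sits on the causal path from campaign to outcome. Conditioning on a mediator would strip out part of the effect we want; the pooled comparison gives the total causal effect.
Pooled: Campaign T 34.1% vs Campaign W 19.1%; Campaign T is higher overall.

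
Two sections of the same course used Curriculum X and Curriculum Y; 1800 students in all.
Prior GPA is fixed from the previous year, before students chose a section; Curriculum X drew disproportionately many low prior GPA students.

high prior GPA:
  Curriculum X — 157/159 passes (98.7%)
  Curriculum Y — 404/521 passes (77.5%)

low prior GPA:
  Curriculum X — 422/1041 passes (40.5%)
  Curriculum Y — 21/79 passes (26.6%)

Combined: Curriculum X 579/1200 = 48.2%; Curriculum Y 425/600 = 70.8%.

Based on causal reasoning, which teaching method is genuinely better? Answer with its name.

Nothing the teaching method does changes prior GPA band; the imbalance is an allocation artefact. With prior GPA band also predicting the outcome, the pooled figure is confounded, and the within-stratum comparison is the causal one.
Within each level — high prior GPA: 98.7% vs 77.5%; low prior GPA: 40.5% vs 26.6% — Curriculum X is higher every time.

Curriculum X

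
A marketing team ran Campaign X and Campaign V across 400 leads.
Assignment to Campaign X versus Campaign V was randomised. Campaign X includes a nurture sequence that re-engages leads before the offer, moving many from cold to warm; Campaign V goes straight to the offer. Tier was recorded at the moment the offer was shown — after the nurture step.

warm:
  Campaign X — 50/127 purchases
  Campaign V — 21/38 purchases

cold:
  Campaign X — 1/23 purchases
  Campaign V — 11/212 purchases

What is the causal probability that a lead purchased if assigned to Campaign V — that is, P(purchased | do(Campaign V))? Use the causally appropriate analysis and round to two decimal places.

The engagement tier-specific comparison favours Campaign V throughout, but the pooled figures favour Campaign X. The question is whether to condition on engagement tier.
The distribution of engagement tier is itself part of what the campaign does — it is an intermediate outcome. Holding it fixed would remove that part of the effect; the total effect is the pooled difference.
So P(outcome | do(Campaign V)) is just the pooled rate for Campaign V: 32/250 = 0.128.

0.13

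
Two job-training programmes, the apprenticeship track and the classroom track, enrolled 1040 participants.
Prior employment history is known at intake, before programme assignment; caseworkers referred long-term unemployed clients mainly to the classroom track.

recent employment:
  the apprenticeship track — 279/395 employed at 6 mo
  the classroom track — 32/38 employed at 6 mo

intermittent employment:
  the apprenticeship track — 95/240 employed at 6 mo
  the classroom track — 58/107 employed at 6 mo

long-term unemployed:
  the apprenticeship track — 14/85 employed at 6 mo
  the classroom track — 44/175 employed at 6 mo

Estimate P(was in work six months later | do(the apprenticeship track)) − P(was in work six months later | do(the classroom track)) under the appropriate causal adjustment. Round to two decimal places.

-0.13

Nothing the programme does changes prior employment history; the imbalance is an allocation artefact. With prior employment history also predicting the outcome, the pooled figure is confounded, and the within-stratum comparison is the causal one.
Adjusting over the population distribution of prior employment history: 0.416·(0.706−0.842) + 0.334·(0.396−0.542) + 0.250·(0.165−0.251) = -0.127.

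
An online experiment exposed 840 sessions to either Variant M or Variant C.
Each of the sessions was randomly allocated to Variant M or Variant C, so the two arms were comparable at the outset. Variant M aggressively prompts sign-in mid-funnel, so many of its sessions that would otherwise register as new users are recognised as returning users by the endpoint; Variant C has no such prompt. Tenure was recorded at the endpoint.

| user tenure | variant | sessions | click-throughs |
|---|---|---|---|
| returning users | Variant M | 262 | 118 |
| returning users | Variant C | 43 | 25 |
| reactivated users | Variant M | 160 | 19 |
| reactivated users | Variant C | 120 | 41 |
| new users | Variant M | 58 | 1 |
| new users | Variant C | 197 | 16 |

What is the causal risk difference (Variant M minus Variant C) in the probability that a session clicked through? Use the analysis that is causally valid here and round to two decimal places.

+0.06

Within every user tenure level Variant C has the higher rate, yet pooled Variant M does — Simpson's reversal.
User tenure is recorded after the variant and is itself shifted by it — it sits on the causal path from variant to outcome. Conditioning on a mediator would strip out part of the effect we want; the pooled comparison gives the total causal effect.
The causal difference is the pooled difference: 0.287 − 0.228 = +0.060.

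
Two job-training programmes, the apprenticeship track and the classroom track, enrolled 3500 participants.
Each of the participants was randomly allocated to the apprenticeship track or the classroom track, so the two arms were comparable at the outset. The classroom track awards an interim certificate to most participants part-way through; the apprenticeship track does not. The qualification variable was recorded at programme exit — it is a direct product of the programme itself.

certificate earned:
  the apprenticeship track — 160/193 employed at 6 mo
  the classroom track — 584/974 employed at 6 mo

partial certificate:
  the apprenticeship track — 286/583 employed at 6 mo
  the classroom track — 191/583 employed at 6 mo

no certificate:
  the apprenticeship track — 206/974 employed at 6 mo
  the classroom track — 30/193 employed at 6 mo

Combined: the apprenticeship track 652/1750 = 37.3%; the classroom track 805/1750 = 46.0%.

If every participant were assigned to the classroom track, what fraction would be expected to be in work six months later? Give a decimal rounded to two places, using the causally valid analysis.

0.46

Stratifying would compare programmes among participants the programmes themselves sorted into qualification attained during the programme groups — a form of selection on an intermediate. The unconditioned pooled rates give the total causal effect.
So P(outcome | do(the classroom track)) is just the pooled rate for the classroom track: 805/1750 = 0.460.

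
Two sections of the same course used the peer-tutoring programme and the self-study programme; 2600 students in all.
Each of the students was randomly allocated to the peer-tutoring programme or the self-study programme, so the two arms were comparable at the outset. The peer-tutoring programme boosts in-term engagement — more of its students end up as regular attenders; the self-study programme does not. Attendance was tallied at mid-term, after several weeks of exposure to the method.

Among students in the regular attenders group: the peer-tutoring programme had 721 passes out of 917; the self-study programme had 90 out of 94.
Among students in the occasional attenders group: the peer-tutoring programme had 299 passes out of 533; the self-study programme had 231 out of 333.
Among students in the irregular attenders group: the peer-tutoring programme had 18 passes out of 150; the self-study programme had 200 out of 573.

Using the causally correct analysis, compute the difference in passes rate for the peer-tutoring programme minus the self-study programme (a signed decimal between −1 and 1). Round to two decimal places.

+0.13

The mid-term attendance-specific comparison favours the self-study programme throughout, but the pooled figures favour the peer-tutoring programme. The question is whether to condition on mid-term attendance.
The distribution of mid-term attendance is itself part of what the teaching method does — it is an intermediate outcome. Holding it fixed would remove that part of the effect; the total effect is the pooled difference.
The causal difference is the pooled difference: 0.649 − 0.521 = +0.128.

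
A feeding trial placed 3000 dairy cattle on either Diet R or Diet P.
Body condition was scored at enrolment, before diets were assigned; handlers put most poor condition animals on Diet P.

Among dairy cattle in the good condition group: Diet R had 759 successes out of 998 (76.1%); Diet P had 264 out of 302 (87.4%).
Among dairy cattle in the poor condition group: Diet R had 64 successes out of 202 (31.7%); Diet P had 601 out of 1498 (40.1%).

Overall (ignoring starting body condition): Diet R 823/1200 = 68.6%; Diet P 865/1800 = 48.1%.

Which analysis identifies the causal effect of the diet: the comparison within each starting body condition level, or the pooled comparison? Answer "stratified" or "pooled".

Starting body condition is set before the diet has any effect — it is not caused by the diet — and it independently drives the outcome. That makes it a confounder, so the causal comparison is within starting body condition levels.
Within each level — good condition: 76.1% vs 87.4%; poor condition: 31.7% vs 40.1% — Diet P is higher every time.

stratified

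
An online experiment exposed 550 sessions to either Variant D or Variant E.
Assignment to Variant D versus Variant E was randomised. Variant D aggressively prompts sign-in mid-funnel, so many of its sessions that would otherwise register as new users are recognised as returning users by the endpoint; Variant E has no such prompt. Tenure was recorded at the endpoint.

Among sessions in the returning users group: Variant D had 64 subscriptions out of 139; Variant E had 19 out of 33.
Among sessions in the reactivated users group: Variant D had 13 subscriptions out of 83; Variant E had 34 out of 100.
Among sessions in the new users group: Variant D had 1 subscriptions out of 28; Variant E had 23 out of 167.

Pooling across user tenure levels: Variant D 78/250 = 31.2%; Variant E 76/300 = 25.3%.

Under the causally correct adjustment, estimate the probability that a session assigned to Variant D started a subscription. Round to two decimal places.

User tenure here is a post-treatment variable shaped by the variant; conditioning on it would introduce bias rather than remove it. The overall comparison is the causal one.
So P(outcome | do(Variant D)) is just the pooled rate for Variant D: 78/250 = 0.312.

0.31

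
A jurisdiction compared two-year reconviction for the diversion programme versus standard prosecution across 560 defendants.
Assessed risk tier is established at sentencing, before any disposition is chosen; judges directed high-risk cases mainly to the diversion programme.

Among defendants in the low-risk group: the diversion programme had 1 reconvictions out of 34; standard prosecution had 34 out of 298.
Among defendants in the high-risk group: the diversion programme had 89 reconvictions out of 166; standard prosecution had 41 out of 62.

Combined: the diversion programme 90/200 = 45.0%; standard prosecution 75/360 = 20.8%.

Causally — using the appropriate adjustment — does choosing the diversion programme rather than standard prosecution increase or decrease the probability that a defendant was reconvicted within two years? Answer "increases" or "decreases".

The imbalance in assessed risk tier arose from how defendants were allocated, not from anything the disposition did; and assessed risk tier independently affects the outcome. The pooled gap is confounded — condition on assessed risk tier.
Within each level — low-risk: 2.9% vs 11.4%; high-risk: 53.6% vs 66.1% — the diversion programme is lower every time.

decreases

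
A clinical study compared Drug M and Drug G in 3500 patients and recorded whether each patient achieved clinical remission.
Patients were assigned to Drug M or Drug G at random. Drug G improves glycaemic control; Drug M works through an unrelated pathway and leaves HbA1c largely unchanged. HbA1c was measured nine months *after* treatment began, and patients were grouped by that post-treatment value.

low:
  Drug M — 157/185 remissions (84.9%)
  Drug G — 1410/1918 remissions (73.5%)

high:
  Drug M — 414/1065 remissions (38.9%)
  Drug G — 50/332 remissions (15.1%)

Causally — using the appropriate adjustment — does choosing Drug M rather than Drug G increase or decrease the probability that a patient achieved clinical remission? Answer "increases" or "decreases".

decreases

The HbA1c-specific comparison favours Drug M throughout, but the pooled figures favour Drug G. The question is whether to condition on HbA1c.
HbA1c lies on the pathway drug → HbA1c → outcome, so adjusting for it blocks the indirect effect. For the total causal effect of drug, use the unadjusted pooled rates.
Pooled: Drug M 45.7% vs Drug G 64.9%; Drug G is higher overall.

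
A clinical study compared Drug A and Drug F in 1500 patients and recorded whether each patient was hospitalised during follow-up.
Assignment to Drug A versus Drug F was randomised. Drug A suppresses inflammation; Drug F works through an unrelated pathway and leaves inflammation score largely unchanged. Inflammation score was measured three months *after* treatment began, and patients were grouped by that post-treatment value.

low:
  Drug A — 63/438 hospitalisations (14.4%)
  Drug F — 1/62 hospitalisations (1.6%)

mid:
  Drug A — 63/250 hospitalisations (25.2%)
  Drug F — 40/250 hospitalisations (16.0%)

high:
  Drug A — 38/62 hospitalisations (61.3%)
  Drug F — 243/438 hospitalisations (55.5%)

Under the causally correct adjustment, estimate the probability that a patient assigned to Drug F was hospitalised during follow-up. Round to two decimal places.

0.38

Within every inflammation score level Drug F has the lower rate, yet pooled Drug A does — Simpson's reversal.
The distribution of inflammation score is itself part of what the drug does — it is an intermediate outcome. Holding it fixed would remove that part of the effect; the total effect is the pooled difference.
So P(outcome | do(Drug F)) is just the pooled rate for Drug F: 284/750 = 0.379.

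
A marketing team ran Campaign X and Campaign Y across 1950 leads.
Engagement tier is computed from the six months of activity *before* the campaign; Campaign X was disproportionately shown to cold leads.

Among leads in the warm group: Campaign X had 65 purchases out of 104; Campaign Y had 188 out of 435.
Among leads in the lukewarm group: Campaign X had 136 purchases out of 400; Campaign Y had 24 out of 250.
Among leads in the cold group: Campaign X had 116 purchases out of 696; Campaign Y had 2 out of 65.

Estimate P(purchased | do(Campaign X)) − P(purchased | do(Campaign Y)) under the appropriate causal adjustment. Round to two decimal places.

The engagement tier-specific comparison favours Campaign X throughout, but the pooled figures favour Campaign Y. The question is whether to condition on engagement tier.
Since engagement tier is a pre-existing factor (not a product of the campaign) and it affects the outcome on its own, it is a confounder. The stratified rates, not the pooled rate, identify the causal effect.
Adjusting over the population distribution of engagement tier: 0.276·(0.625−0.432) + 0.333·(0.340−0.096) + 0.390·(0.167−0.031) = +0.188.

+0.19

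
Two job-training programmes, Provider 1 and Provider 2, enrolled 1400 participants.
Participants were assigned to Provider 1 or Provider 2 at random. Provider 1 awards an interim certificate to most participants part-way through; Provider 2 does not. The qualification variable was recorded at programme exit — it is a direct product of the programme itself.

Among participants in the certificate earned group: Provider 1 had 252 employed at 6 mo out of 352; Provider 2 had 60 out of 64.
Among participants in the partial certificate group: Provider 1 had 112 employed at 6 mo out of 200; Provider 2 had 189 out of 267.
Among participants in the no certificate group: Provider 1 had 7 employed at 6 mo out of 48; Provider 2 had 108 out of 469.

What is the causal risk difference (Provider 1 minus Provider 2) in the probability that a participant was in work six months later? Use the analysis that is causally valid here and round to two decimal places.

+0.17

Qualification attained during the programme here is a post-treatment variable shaped by the programme; conditioning on it would introduce bias rather than remove it. The overall comparison is the causal one.
The causal difference is the pooled difference: 0.618 − 0.446 = +0.172.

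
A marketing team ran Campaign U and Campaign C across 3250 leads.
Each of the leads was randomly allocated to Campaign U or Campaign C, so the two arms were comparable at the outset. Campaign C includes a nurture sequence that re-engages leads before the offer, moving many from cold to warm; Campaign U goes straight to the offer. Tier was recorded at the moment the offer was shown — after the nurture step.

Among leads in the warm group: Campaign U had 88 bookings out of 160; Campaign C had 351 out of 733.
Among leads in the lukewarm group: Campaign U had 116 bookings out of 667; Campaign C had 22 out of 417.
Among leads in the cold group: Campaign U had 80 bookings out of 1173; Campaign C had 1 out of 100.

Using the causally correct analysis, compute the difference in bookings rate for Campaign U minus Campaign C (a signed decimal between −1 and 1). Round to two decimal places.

-0.16

Engagement tier is recorded after the campaign and is itself shifted by it — it sits on the causal path from campaign to outcome. Conditioning on a mediator would strip out part of the effect we want; the pooled comparison gives the total causal effect.
The causal difference is the pooled difference: 0.142 − 0.299 = -0.157.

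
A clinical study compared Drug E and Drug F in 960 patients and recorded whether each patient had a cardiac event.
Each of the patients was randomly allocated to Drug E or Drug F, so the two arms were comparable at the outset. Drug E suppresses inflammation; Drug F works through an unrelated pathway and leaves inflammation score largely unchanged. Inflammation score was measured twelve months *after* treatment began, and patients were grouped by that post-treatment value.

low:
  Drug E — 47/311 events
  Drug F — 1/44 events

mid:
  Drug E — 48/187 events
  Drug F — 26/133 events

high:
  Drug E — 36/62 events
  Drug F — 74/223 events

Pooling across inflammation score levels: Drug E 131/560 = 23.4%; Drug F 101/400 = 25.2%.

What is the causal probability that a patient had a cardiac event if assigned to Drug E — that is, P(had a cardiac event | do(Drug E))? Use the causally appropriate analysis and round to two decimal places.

0.23

Because the drug influences inflammation score, inflammation score is a post-treatment mediator, not a confounder. Stratifying on it would bias the estimate; the causal effect is the crude pooled difference.
So P(outcome | do(Drug E)) is just the pooled rate for Drug E: 131/560 = 0.234.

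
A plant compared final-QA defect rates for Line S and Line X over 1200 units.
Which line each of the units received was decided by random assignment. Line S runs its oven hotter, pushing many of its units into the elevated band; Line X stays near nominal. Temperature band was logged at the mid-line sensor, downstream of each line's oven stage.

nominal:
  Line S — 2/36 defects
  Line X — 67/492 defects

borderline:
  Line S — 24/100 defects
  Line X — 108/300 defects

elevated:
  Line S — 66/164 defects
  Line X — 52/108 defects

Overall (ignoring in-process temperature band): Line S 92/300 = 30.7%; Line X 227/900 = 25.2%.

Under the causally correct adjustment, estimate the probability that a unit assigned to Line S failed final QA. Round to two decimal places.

0.31

Because the line influences in-process temperature band, in-process temperature band is a post-treatment mediator, not a confounder. Stratifying on it would bias the estimate; the causal effect is the crude pooled difference.
So P(outcome | do(Line S)) is just the pooled rate for Line S: 92/300 = 0.307.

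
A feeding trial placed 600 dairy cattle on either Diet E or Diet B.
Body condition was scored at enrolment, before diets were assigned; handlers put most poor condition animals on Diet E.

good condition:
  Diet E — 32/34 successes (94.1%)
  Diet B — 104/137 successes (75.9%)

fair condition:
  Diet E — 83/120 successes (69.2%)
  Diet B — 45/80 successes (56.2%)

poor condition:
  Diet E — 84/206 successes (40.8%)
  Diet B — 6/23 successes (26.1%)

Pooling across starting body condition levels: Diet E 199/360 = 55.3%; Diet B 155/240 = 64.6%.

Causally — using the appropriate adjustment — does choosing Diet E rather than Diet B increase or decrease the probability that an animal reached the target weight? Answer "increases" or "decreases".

Starting body condition differs across diets for reasons unrelated to any effect of the diet itself, and it separately predicts the outcome — a classic confounder. We must compare within starting body condition levels.
Within each level — good condition: 94.1% vs 75.9%; fair condition: 69.2% vs 56.2%; poor condition: 40.8% vs 26.1% — Diet E is higher every time.

increases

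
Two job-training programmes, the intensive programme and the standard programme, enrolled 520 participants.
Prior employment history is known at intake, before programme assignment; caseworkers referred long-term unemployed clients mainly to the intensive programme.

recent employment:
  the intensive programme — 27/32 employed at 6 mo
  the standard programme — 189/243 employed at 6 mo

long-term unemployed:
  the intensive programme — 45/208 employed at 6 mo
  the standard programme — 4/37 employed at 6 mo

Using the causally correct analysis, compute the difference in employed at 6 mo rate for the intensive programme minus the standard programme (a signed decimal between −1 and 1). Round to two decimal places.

+0.09

Prior employment history differs across programmes for reasons unrelated to any effect of the programme itself, and it separately predicts the outcome — a classic confounder. We must compare within prior employment history levels.
Adjusting over the population distribution of prior employment history: 0.529·(0.844−0.778) + 0.471·(0.216−0.108) = +0.086.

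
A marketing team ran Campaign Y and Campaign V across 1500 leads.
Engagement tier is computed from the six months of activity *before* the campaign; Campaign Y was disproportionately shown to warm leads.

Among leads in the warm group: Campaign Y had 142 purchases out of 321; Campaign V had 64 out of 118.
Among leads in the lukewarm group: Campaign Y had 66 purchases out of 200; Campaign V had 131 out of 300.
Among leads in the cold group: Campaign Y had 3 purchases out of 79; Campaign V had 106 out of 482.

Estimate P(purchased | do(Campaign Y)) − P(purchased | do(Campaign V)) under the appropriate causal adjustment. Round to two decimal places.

-0.13

Within every engagement tier level Campaign V has the higher rate, yet pooled Campaign Y does — Simpson's reversal.
Since engagement tier is a pre-existing factor (not a product of the campaign) and it affects the outcome on its own, it is a confounder. The stratified rates, not the pooled rate, identify the causal effect.
Adjusting over the population distribution of engagement tier: 0.293·(0.442−0.542) + 0.333·(0.330−0.437) + 0.374·(0.038−0.220) = -0.133.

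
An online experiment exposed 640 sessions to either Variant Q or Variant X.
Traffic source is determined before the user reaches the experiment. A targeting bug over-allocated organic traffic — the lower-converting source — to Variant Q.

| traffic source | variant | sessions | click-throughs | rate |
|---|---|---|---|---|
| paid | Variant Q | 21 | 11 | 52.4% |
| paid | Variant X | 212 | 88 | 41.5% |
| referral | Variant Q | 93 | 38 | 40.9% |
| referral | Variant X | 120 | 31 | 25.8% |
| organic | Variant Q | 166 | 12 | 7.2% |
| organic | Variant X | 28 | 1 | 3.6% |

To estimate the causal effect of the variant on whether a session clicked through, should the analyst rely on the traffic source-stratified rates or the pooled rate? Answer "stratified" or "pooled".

stratified

Variant Q is higher inside every traffic source stratum but Variant X is higher in aggregate. Whether to stratify depends on how traffic source relates to the variant.
Here traffic source is a common cause — it drives both which variant a case falls under and the outcome. The crude comparison mixes populations; the stratum-specific rates are the causally relevant ones.
Within each level — paid: 52.4% vs 41.5%; referral: 40.9% vs 25.8%; organic: 7.2% vs 3.6% — Variant Q is higher every time.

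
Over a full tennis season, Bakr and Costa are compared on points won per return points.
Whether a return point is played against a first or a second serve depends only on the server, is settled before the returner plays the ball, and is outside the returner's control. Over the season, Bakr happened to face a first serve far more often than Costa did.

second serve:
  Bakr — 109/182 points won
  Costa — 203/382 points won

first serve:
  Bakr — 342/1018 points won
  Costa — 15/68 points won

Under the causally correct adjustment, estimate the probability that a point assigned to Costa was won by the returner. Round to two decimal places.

0.33

The stratified and pooled comparisons disagree (Bakr wins within each serve type; Costa wins overall), so the answer turns on the causal role of serve type.
Serve type differs across players for reasons unrelated to any effect of the player itself, and it separately predicts the outcome — a classic confounder. We must compare within serve type levels.
Standardising Costa to the population serve type mix: 0.342·203/382 + 0.658·15/68 = 0.327.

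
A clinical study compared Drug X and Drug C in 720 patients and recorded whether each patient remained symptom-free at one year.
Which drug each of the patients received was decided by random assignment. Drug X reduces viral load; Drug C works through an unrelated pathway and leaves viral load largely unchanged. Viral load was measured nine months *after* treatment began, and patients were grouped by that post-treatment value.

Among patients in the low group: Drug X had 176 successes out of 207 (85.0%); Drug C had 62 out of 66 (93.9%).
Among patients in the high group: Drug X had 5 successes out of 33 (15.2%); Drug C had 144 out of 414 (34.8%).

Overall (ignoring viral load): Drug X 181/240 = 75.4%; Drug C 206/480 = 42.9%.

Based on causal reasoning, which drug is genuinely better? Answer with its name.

Drug X

Within every viral load level Drug C has the higher rate, yet pooled Drug X does — Simpson's reversal.
Viral load is recorded after the drug and is itself shifted by it — it sits on the causal path from drug to outcome. Conditioning on a mediator would strip out part of the effect we want; the pooled comparison gives the total causal effect.
Pooled: Drug X 75.4% vs Drug C 42.9%; Drug X is higher overall.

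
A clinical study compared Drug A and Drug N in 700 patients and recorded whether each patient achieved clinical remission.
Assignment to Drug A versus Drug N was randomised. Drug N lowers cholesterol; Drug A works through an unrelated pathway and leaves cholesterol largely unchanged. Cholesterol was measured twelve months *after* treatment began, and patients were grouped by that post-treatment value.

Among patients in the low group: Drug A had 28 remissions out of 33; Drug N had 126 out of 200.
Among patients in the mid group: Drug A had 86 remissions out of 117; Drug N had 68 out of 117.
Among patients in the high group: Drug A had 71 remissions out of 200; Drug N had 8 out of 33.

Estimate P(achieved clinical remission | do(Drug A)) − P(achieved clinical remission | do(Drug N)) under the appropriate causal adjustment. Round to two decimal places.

-0.05

The stratified and pooled comparisons disagree (Drug A wins within each cholesterol; Drug N wins overall), so the answer turns on the causal role of cholesterol.
Cholesterol here is a post-treatment variable shaped by the drug; conditioning on it would introduce bias rather than remove it. The overall comparison is the causal one.
The causal difference is the pooled difference: 0.529 − 0.577 = -0.049.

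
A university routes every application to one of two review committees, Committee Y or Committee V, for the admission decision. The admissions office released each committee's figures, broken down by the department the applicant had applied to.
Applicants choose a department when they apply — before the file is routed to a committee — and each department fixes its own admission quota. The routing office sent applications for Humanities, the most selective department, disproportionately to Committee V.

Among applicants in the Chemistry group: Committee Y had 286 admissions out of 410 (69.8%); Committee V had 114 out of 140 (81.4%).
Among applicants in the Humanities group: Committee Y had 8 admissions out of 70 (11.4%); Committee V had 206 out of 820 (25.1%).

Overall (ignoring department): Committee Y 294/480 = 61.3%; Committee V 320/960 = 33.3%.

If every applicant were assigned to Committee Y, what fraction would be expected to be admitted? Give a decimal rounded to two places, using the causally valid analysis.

Since department is a pre-existing factor (not a product of the review committee) and it affects the outcome on its own, it is a confounder. The stratified rates, not the pooled rate, identify the causal effect.
Standardising Committee Y to the population department mix: 0.382·286/410 + 0.618·8/70 = 0.337.

0.34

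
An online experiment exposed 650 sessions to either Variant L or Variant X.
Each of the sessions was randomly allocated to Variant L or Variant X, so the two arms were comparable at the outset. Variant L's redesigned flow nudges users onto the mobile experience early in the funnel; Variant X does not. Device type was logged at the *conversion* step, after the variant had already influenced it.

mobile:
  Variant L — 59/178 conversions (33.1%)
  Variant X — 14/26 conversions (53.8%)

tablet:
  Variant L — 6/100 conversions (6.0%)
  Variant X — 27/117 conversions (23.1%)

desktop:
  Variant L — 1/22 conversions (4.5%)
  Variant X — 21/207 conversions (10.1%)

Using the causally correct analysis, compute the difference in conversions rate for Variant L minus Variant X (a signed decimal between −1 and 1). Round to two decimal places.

Device type here is a post-treatment variable shaped by the variant; conditioning on it would introduce bias rather than remove it. The overall comparison is the causal one.
The causal difference is the pooled difference: 0.220 − 0.177 = +0.043.

+0.04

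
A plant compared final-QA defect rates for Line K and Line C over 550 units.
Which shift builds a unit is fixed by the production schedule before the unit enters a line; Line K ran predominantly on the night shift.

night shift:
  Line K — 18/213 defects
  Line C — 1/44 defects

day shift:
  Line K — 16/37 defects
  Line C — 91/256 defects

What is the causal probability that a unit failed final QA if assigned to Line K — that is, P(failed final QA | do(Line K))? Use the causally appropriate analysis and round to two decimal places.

The shift-specific comparison favours Line C throughout, but the pooled figures favour Line K. The question is whether to condition on shift.
The imbalance in shift arose from how units were allocated, not from anything the line did; and shift independently affects the outcome. The pooled gap is confounded — condition on shift.
Standardising Line K to the population shift mix: 0.467·18/213 + 0.533·16/37 = 0.270.

0.27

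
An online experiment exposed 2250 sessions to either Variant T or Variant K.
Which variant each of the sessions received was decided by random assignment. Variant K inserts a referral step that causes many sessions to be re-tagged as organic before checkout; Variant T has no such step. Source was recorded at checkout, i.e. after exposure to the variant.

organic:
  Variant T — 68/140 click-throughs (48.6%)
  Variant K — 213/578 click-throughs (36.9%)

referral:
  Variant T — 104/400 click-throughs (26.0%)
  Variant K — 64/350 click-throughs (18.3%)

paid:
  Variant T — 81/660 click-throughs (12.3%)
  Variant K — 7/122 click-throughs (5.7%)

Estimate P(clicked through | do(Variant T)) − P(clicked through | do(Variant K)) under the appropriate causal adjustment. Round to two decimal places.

Within every traffic source level Variant T has the higher rate, yet pooled Variant K does — Simpson's reversal.
Because the variant influences traffic source, traffic source is a post-treatment mediator, not a confounder. Stratifying on it would bias the estimate; the causal effect is the crude pooled difference.
The causal difference is the pooled difference: 0.211 − 0.270 = -0.060.

-0.06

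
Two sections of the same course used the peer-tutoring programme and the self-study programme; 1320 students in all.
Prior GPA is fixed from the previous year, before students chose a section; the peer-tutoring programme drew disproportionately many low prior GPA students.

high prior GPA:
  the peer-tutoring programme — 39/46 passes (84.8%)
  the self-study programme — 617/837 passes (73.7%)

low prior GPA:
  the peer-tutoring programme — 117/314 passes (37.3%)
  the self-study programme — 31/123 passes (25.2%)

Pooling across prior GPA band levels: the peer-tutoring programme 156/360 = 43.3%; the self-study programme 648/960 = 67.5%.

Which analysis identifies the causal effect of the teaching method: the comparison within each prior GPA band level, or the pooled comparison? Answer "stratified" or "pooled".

the peer-tutoring programme is higher inside every prior GPA band stratum but the self-study programme is higher in aggregate. Whether to stratify depends on how prior GPA band relates to the teaching method.
Nothing the teaching method does changes prior GPA band; the imbalance is an allocation artefact. With prior GPA band also predicting the outcome, the pooled figure is confounded, and the within-stratum comparison is the causal one.
Within each level — high prior GPA: 84.8% vs 73.7%; low prior GPA: 37.3% vs 25.2% — the peer-tutoring programme is higher every time.

stratified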